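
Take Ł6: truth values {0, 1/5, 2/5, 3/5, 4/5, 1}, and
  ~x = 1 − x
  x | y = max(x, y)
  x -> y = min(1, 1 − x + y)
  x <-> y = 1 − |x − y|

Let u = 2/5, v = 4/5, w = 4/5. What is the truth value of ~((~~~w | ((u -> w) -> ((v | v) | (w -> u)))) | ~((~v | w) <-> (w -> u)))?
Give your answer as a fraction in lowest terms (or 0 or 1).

1/5

~w = ~4/5 = 1/5
~~w = ~1/5 = 4/5
~~~w = ~4/5 = 1/5
u -> w = 2/5 -> 4/5 = 1
v | v = 4/5 | 4/5 = 4/5
w -> u = 4/5 -> 2/5 = 3/5
(v | v) | (w -> u) = 4/5 | 3/5 = 4/5
(u -> w) -> ((v | v) | (w -> u)) = 1 -> 4/5 = 4/5
~~~w | ((u -> w) -> ((v | v) | (w -> u))) = 1/5 | 4/5 = 4/5
~v = ~4/5 = 1/5
~v | w = 1/5 | 4/5 = 4/5
w -> u = 4/5 -> 2/5 = 3/5
(~v | w) <-> (w -> u) = 4/5 <-> 3/5 = 4/5
~((~v | w) <-> (w -> u)) = ~4/5 = 1/5
(~~~w | ((u -> w) -> ((v | v) | (w -> u)))) | ~((~v | w) <-> (w -> u)) = 4/5 | 1/5 = 4/5
~((~~~w | ((u -> w) -> ((v | v) | (w -> u)))) | ~((~v | w) <-> (w -> u))) = ~4/5 = 1/5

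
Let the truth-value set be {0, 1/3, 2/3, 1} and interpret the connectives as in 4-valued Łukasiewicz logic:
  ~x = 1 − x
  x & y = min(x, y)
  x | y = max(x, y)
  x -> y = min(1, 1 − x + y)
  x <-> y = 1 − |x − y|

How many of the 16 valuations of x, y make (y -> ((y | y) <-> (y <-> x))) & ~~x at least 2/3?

8

x = 0, y = 0 ↦ 0  <
x = 0, y = 1/3 ↦ 0  <
x = 0, y = 2/3 ↦ 0  <
x = 0, y = 1 ↦ 0  <
x = 1/3, y = 0 ↦ 1/3  <
x = 1/3, y = 1/3 ↦ 1/3  <
x = 1/3, y = 2/3 ↦ 1/3  <
x = 1/3, y = 1 ↦ 1/3  <
x = 2/3, y = 0 ↦ 2/3  ≥
x = 2/3, y = 1/3 ↦ 2/3  ≥
x = 2/3, y = 2/3 ↦ 2/3  ≥
x = 2/3, y = 1 ↦ 2/3  ≥
x = 1, y = 0 ↦ 1  ≥
x = 1, y = 1/3 ↦ 1  ≥
x = 1, y = 2/3 ↦ 1  ≥
x = 1, y = 1 ↦ 1  ≥
So 8 of the 16 assignments meet the threshold.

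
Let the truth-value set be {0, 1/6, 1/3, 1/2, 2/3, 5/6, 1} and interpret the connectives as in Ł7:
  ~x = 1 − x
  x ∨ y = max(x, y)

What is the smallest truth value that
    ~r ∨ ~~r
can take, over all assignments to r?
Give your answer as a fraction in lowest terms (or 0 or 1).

1/2

Take r = 1/2:
~r = ~1/2 = 1/2
~r = ~1/2 = 1/2
~~r = ~1/2 = 1/2
~r ∨ ~~r = 1/2 ∨ 1/2 = 1/2
No assignment yields a value below 1/2, so this is the minimum.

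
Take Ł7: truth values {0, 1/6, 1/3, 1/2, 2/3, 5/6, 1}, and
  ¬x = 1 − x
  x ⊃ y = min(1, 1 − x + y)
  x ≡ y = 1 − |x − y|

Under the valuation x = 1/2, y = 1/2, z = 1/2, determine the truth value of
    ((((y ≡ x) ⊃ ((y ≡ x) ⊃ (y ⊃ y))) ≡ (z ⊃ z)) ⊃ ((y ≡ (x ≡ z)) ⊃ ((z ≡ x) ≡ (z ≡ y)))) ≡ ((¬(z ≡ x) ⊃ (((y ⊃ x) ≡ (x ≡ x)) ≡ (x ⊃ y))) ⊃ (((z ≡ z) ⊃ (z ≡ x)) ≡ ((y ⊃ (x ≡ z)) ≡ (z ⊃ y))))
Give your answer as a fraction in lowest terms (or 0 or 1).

1

y ≡ x = 1/2 ≡ 1/2 = 1
y ≡ x = 1/2 ≡ 1/2 = 1
y ⊃ y = 1/2 ⊃ 1/2 = 1
(y ≡ x) ⊃ (y ⊃ y) = 1 ⊃ 1 = 1
(y ≡ x) ⊃ ((y ≡ x) ⊃ (y ⊃ y)) = 1 ⊃ 1 = 1
z ⊃ z = 1/2 ⊃ 1/2 = 1
((y ≡ x) ⊃ ((y ≡ x) ⊃ (y ⊃ y))) ≡ (z ⊃ z) = 1 ≡ 1 = 1
x ≡ z = 1/2 ≡ 1/2 = 1
y ≡ (x ≡ z) = 1/2 ≡ 1 = 1/2
z ≡ x = 1/2 ≡ 1/2 = 1
z ≡ y = 1/2 ≡ 1/2 = 1
(z ≡ x) ≡ (z ≡ y) = 1 ≡ 1 = 1
(y ≡ (x ≡ z)) ⊃ ((z ≡ x) ≡ (z ≡ y)) = 1/2 ⊃ 1 = 1
(((y ≡ x) ⊃ ((y ≡ x) ⊃ (y ⊃ y))) ≡ (z ⊃ z)) ⊃ ((y ≡ (x ≡ z)) ⊃ ((z ≡ x) ≡ (z ≡ y))) = 1 ⊃ 1 = 1
z ≡ x = 1/2 ≡ 1/2 = 1
¬(z ≡ x) = ¬1 = 0
y ⊃ x = 1/2 ⊃ 1/2 = 1
x ≡ x = 1/2 ≡ 1/2 = 1
(y ⊃ x) ≡ (x ≡ x) = 1 ≡ 1 = 1
x ⊃ y = 1/2 ⊃ 1/2 = 1
((y ⊃ x) ≡ (x ≡ x)) ≡ (x ⊃ y) = 1 ≡ 1 = 1
¬(z ≡ x) ⊃ (((y ⊃ x) ≡ (x ≡ x)) ≡ (x ⊃ y)) = 0 ⊃ 1 = 1
z ≡ z = 1/2 ≡ 1/2 = 1
z ≡ x = 1/2 ≡ 1/2 = 1
(z ≡ z) ⊃ (z ≡ x) = 1 ⊃ 1 = 1
x ≡ z = 1/2 ≡ 1/2 = 1
y ⊃ (x ≡ z) = 1/2 ⊃ 1 = 1
z ⊃ y = 1/2 ⊃ 1/2 = 1
(y ⊃ (x ≡ z)) ≡ (z ⊃ y) = 1 ≡ 1 = 1
((z ≡ z) ⊃ (z ≡ x)) ≡ ((y ⊃ (x ≡ z)) ≡ (z ⊃ y)) = 1 ≡ 1 = 1
(¬(z ≡ x) ⊃ (((y ⊃ x) ≡ (x ≡ x)) ≡ (x ⊃ y))) ⊃ (((z ≡ z) ⊃ (z ≡ x)) ≡ ((y ⊃ (x ≡ z)) ≡ (z ⊃ y))) = 1 ⊃ 1 = 1
((((y ≡ x) ⊃ ((y ≡ x) ⊃ (y ⊃ y))) ≡ (z ⊃ z)) ⊃ ((y ≡ (x ≡ z)) ⊃ ((z ≡ x) ≡ (z ≡ y)))) ≡ ((¬(z ≡ x) ⊃ (((y ⊃ x) ≡ (x ≡ x)) ≡ (x ⊃ y))) ⊃ (((z ≡ z) ⊃ (z ≡ x)) ≡ ((y ⊃ (x ≡ z)) ≡ (z ⊃ y)))) = 1 ≡ 1 = 1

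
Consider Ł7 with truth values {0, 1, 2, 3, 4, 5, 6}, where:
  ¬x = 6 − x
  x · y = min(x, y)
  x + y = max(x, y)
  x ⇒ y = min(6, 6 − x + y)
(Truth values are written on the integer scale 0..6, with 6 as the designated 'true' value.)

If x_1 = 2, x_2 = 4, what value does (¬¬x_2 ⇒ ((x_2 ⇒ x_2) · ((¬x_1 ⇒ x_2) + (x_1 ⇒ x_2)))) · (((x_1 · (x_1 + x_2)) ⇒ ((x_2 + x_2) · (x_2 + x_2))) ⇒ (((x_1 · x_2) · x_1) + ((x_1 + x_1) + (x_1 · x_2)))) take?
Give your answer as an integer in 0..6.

2

¬x_2 = ¬4 = 2
¬¬x_2 = ¬2 = 4
x_2 ⇒ x_2 = 4 ⇒ 4 = 6
¬x_1 = ¬2 = 4
¬x_1 ⇒ x_2 = 4 ⇒ 4 = 6
x_1 ⇒ x_2 = 2 ⇒ 4 = 6
(¬x_1 ⇒ x_2) + (x_1 ⇒ x_2) = 6 + 6 = 6
(x_2 ⇒ x_2) · ((¬x_1 ⇒ x_2) + (x_1 ⇒ x_2)) = 6 · 6 = 6
¬¬x_2 ⇒ ((x_2 ⇒ x_2) · ((¬x_1 ⇒ x_2) + (x_1 ⇒ x_2))) = 4 ⇒ 6 = 6
x_1 + x_2 = 2 + 4 = 4
x_1 · (x_1 + x_2) = 2 · 4 = 2
x_2 + x_2 = 4 + 4 = 4
x_2 + x_2 = 4 + 4 = 4
(x_2 + x_2) · (x_2 + x_2) = 4 · 4 = 4
(x_1 · (x_1 + x_2)) ⇒ ((x_2 + x_2) · (x_2 + x_2)) = 2 ⇒ 4 = 6
x_1 · x_2 = 2 · 4 = 2
(x_1 · x_2) · x_1 = 2 · 2 = 2
x_1 + x_1 = 2 + 2 = 2
x_1 · x_2 = 2 · 4 = 2
(x_1 + x_1) + (x_1 · x_2) = 2 + 2 = 2
((x_1 · x_2) · x_1) + ((x_1 + x_1) + (x_1 · x_2)) = 2 + 2 = 2
((x_1 · (x_1 + x_2)) ⇒ ((x_2 + x_2) · (x_2 + x_2))) ⇒ (((x_1 · x_2) · x_1) + ((x_1 + x_1) + (x_1 · x_2))) = 6 ⇒ 2 = 2
(¬¬x_2 ⇒ ((x_2 ⇒ x_2) · ((¬x_1 ⇒ x_2) + (x_1 ⇒ x_2)))) · (((x_1 · (x_1 + x_2)) ⇒ ((x_2 + x_2) · (x_2 + x_2))) ⇒ (((x_1 · x_2) · x_1) + ((x_1 + x_1) + (x_1 · x_2)))) = 6 · 2 = 2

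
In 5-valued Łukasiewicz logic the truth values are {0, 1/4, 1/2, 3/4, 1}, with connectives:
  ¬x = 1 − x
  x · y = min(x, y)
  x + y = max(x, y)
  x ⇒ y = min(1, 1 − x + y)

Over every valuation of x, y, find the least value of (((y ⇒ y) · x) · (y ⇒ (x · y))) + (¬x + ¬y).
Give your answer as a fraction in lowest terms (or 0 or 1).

Take x = 1/2, y = 1/2:
y ⇒ y = 1/2 ⇒ 1/2 = 1
(y ⇒ y) · x = 1 · 1/2 = 1/2
x · y = 1/2 · 1/2 = 1/2
y ⇒ (x · y) = 1/2 ⇒ 1/2 = 1
((y ⇒ y) · x) · (y ⇒ (x · y)) = 1/2 · 1 = 1/2
¬x = ¬1/2 = 1/2
¬y = ¬1/2 = 1/2
¬x + ¬y = 1/2 + 1/2 = 1/2
(((y ⇒ y) · x) · (y ⇒ (x · y))) + (¬x + ¬y) = 1/2 + 1/2 = 1/2
No assignment yields a value below 1/2, so this is the minimum.

1/2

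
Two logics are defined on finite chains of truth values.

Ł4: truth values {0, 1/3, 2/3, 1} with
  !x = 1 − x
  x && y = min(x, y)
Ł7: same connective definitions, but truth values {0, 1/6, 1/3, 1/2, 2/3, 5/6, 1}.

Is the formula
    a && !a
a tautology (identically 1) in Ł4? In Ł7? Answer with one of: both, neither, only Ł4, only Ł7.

In Ł4: at a = 0 the value is 0 — not a tautology.
In Ł7: at a = 0 the value is 0 — not a tautology.

neither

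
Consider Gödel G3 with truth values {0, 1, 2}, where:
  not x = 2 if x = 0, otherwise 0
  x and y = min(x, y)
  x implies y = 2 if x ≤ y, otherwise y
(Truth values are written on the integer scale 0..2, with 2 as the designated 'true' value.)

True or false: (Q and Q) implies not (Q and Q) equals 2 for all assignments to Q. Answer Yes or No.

Counterexample: take Q = 1.
Q and Q = 1 and 1 = 1
Q and Q = 1 and 1 = 1
not (Q and Q) = not 1 = 0
(Q and Q) implies not (Q and Q) = 1 implies 0 = 0
This gives 0 ≠ 2.

No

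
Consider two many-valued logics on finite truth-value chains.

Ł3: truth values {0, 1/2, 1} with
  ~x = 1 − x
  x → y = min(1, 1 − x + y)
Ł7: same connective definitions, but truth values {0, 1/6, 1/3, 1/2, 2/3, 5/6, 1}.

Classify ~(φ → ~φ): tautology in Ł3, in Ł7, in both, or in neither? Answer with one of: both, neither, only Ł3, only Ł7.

neither

In Ł3: at φ = 0 the value is 0 — not a tautology.
In Ł7: at φ = 0 the value is 0 — not a tautology.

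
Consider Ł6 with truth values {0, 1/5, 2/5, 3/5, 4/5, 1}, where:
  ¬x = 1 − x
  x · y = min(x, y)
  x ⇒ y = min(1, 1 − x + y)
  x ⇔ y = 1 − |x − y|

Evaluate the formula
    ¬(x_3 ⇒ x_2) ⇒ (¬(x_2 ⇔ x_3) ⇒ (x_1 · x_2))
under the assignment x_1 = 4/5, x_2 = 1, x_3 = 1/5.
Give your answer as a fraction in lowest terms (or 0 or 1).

x_3 ⇒ x_2 = 1/5 ⇒ 1 = 1
¬(x_3 ⇒ x_2) = ¬1 = 0
x_2 ⇔ x_3 = 1 ⇔ 1/5 = 1/5
¬(x_2 ⇔ x_3) = ¬1/5 = 4/5
x_1 · x_2 = 4/5 · 1 = 4/5
¬(x_2 ⇔ x_3) ⇒ (x_1 · x_2) = 4/5 ⇒ 4/5 = 1
¬(x_3 ⇒ x_2) ⇒ (¬(x_2 ⇔ x_3) ⇒ (x_1 · x_2)) = 0 ⇒ 1 = 1

1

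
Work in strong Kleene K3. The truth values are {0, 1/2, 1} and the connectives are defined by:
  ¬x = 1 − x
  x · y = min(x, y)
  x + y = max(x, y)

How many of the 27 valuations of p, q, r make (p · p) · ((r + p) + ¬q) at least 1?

value 1: 9 assignments (counts)
value 1/2: 9 assignments
value 0: 9 assignments
So 9 of the 27 assignments meet the threshold.

9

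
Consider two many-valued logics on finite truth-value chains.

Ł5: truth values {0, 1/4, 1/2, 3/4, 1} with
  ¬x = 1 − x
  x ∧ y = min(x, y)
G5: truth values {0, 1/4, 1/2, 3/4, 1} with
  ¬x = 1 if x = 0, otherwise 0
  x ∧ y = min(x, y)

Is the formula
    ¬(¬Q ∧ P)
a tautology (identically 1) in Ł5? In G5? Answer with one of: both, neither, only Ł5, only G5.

neither

In Ł5: at P = 1/4, Q = 0 the value is 3/4 — not a tautology.
In G5: at P = 1/4, Q = 0 the value is 0 — not a tautology.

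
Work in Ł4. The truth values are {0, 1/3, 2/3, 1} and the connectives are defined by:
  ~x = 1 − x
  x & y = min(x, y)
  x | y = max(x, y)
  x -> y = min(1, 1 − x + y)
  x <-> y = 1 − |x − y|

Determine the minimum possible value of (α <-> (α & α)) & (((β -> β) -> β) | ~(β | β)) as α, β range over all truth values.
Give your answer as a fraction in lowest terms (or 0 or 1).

Take α = 0, β = 1/3:
α & α = 0 & 0 = 0
α <-> (α & α) = 0 <-> 0 = 1
β -> β = 1/3 -> 1/3 = 1
(β -> β) -> β = 1 -> 1/3 = 1/3
β | β = 1/3 | 1/3 = 1/3
~(β | β) = ~1/3 = 2/3
((β -> β) -> β) | ~(β | β) = 1/3 | 2/3 = 2/3
(α <-> (α & α)) & (((β -> β) -> β) | ~(β | β)) = 1 & 2/3 = 2/3
No assignment yields a value below 2/3, so this is the minimum.

2/3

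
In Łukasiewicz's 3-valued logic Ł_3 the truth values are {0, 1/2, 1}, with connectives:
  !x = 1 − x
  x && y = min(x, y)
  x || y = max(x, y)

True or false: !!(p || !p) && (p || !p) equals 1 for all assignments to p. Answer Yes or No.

No

Counterexample: take p = 1/2.
!p = !1/2 = 1/2
p || !p = 1/2 || 1/2 = 1/2
!(p || !p) = !1/2 = 1/2
!!(p || !p) = !1/2 = 1/2
!!(p || !p) && (p || !p) = 1/2 && 1/2 = 1/2
This gives 1/2 ≠ 1.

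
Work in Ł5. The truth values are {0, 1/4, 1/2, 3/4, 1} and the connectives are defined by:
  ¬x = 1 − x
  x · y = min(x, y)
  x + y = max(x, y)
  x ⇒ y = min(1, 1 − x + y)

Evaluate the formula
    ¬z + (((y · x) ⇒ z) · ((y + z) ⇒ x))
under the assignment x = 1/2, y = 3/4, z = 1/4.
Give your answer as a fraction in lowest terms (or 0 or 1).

¬z = ¬1/4 = 3/4
y · x = 3/4 · 1/2 = 1/2
(y · x) ⇒ z = 1/2 ⇒ 1/4 = 3/4
y + z = 3/4 + 1/4 = 3/4
(y + z) ⇒ x = 3/4 ⇒ 1/2 = 3/4
((y · x) ⇒ z) · ((y + z) ⇒ x) = 3/4 · 3/4 = 3/4
¬z + (((y · x) ⇒ z) · ((y + z) ⇒ x)) = 3/4 + 3/4 = 3/4

3/4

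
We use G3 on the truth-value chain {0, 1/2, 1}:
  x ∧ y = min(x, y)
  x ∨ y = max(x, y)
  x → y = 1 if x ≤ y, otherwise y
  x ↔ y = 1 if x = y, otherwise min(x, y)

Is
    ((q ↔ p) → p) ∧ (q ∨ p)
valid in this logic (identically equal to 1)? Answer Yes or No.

No

Counterexample: take p = 0, q = 0.
q ↔ p = 0 ↔ 0 = 1
(q ↔ p) → p = 1 → 0 = 0
q ∨ p = 0 ∨ 0 = 0
((q ↔ p) → p) ∧ (q ∨ p) = 0 ∧ 0 = 0
This gives 0 ≠ 1.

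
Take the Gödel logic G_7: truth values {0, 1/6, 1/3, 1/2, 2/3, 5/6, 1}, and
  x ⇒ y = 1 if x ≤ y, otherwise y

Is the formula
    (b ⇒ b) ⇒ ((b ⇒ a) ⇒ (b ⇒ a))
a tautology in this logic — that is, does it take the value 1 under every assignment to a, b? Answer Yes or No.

Yes

At a = 1/3, b = 1/3, for instance:
b ⇒ b = 1/3 ⇒ 1/3 = 1
b ⇒ a = 1/3 ⇒ 1/3 = 1
b ⇒ a = 1/3 ⇒ 1/3 = 1
(b ⇒ a) ⇒ (b ⇒ a) = 1 ⇒ 1 = 1
(b ⇒ b) ⇒ ((b ⇒ a) ⇒ (b ⇒ a)) = 1 ⇒ 1 = 1
and checking the remaining 48 assignments likewise gives ≥ 1 in every case.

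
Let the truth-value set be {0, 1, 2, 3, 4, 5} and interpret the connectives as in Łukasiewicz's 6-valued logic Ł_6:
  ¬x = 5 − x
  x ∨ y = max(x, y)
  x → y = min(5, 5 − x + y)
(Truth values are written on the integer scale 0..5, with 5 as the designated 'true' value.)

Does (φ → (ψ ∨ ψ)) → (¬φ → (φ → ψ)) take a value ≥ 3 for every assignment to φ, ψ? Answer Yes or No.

At φ = 2, ψ = 4, for instance:
ψ ∨ ψ = 4 ∨ 4 = 4
φ → (ψ ∨ ψ) = 2 → 4 = 5
¬φ = ¬2 = 3
φ → ψ = 2 → 4 = 5
¬φ → (φ → ψ) = 3 → 5 = 5
(φ → (ψ ∨ ψ)) → (¬φ → (φ → ψ)) = 5 → 5 = 5
and checking the remaining 35 assignments likewise gives ≥ 3 in every case.

Yes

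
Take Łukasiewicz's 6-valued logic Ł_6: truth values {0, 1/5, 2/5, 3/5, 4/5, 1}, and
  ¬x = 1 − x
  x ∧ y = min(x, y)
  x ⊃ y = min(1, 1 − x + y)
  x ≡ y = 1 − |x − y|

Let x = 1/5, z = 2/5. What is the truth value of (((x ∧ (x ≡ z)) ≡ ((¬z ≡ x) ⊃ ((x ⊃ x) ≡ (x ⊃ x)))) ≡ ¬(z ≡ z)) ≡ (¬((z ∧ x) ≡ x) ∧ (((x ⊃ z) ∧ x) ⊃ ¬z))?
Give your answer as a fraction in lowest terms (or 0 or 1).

1/5

x ≡ z = 1/5 ≡ 2/5 = 4/5
x ∧ (x ≡ z) = 1/5 ∧ 4/5 = 1/5
¬z = ¬2/5 = 3/5
¬z ≡ x = 3/5 ≡ 1/5 = 3/5
x ⊃ x = 1/5 ⊃ 1/5 = 1
x ⊃ x = 1/5 ⊃ 1/5 = 1
(x ⊃ x) ≡ (x ⊃ x) = 1 ≡ 1 = 1
(¬z ≡ x) ⊃ ((x ⊃ x) ≡ (x ⊃ x)) = 3/5 ⊃ 1 = 1
(x ∧ (x ≡ z)) ≡ ((¬z ≡ x) ⊃ ((x ⊃ x) ≡ (x ⊃ x))) = 1/5 ≡ 1 = 1/5
z ≡ z = 2/5 ≡ 2/5 = 1
¬(z ≡ z) = ¬1 = 0
((x ∧ (x ≡ z)) ≡ ((¬z ≡ x) ⊃ ((x ⊃ x) ≡ (x ⊃ x)))) ≡ ¬(z ≡ z) = 1/5 ≡ 0 = 4/5
z ∧ x = 2/5 ∧ 1/5 = 1/5
(z ∧ x) ≡ x = 1/5 ≡ 1/5 = 1
¬((z ∧ x) ≡ x) = ¬1 = 0
x ⊃ z = 1/5 ⊃ 2/5 = 1
(x ⊃ z) ∧ x = 1 ∧ 1/5 = 1/5
¬z = ¬2/5 = 3/5
((x ⊃ z) ∧ x) ⊃ ¬z = 1/5 ⊃ 3/5 = 1
¬((z ∧ x) ≡ x) ∧ (((x ⊃ z) ∧ x) ⊃ ¬z) = 0 ∧ 1 = 0
(((x ∧ (x ≡ z)) ≡ ((¬z ≡ x) ⊃ ((x ⊃ x) ≡ (x ⊃ x)))) ≡ ¬(z ≡ z)) ≡ (¬((z ∧ x) ≡ x) ∧ (((x ⊃ z) ∧ x) ⊃ ¬z)) = 4/5 ≡ 0 = 1/5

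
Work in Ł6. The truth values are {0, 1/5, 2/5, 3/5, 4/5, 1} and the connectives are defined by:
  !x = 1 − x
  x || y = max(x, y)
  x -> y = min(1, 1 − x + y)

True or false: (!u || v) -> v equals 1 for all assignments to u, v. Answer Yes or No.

Counterexample: take u = 0, v = 0.
!u = !0 = 1
!u || v = 1 || 0 = 1
(!u || v) -> v = 1 -> 0 = 0
This gives 0 ≠ 1.

No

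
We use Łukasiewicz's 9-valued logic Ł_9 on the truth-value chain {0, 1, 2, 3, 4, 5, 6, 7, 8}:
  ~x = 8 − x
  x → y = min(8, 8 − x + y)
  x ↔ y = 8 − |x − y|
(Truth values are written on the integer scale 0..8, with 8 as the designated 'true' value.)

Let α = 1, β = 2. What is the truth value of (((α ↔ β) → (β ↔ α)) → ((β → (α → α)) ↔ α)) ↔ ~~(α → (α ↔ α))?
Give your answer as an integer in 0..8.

1

α ↔ β = 1 ↔ 2 = 7
β ↔ α = 2 ↔ 1 = 7
(α ↔ β) → (β ↔ α) = 7 → 7 = 8
α → α = 1 → 1 = 8
β → (α → α) = 2 → 8 = 8
(β → (α → α)) ↔ α = 8 ↔ 1 = 1
((α ↔ β) → (β ↔ α)) → ((β → (α → α)) ↔ α) = 8 → 1 = 1
α ↔ α = 1 ↔ 1 = 8
α → (α ↔ α) = 1 → 8 = 8
~(α → (α ↔ α)) = ~8 = 0
~~(α → (α ↔ α)) = ~0 = 8
(((α ↔ β) → (β ↔ α)) → ((β → (α → α)) ↔ α)) ↔ ~~(α → (α ↔ α)) = 1 ↔ 8 = 1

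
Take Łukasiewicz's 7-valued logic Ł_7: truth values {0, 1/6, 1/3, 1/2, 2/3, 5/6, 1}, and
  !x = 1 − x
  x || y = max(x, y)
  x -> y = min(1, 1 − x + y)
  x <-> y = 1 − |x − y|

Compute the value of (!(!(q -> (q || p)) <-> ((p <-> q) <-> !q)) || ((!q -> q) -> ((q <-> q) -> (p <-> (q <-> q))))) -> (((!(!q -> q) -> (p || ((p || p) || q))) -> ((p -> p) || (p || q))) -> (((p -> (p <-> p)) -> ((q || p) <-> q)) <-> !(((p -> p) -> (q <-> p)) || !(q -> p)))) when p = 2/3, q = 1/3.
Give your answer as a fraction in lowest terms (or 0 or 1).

q || p = 1/3 || 2/3 = 2/3
q -> (q || p) = 1/3 -> 2/3 = 1
!(q -> (q || p)) = !1 = 0
p <-> q = 2/3 <-> 1/3 = 2/3
!q = !1/3 = 2/3
(p <-> q) <-> !q = 2/3 <-> 2/3 = 1
!(q -> (q || p)) <-> ((p <-> q) <-> !q) = 0 <-> 1 = 0
!(!(q -> (q || p)) <-> ((p <-> q) <-> !q)) = !0 = 1
!q = !1/3 = 2/3
!q -> q = 2/3 -> 1/3 = 2/3
q <-> q = 1/3 <-> 1/3 = 1
q <-> q = 1/3 <-> 1/3 = 1
p <-> (q <-> q) = 2/3 <-> 1 = 2/3
(q <-> q) -> (p <-> (q <-> q)) = 1 -> 2/3 = 2/3
(!q -> q) -> ((q <-> q) -> (p <-> (q <-> q))) = 2/3 -> 2/3 = 1
!(!(q -> (q || p)) <-> ((p <-> q) <-> !q)) || ((!q -> q) -> ((q <-> q) -> (p <-> (q <-> q)))) = 1 || 1 = 1
!q = !1/3 = 2/3
!q -> q = 2/3 -> 1/3 = 2/3
!(!q -> q) = !2/3 = 1/3
p || p = 2/3 || 2/3 = 2/3
(p || p) || q = 2/3 || 1/3 = 2/3
p || ((p || p) || q) = 2/3 || 2/3 = 2/3
!(!q -> q) -> (p || ((p || p) || q)) = 1/3 -> 2/3 = 1
p -> p = 2/3 -> 2/3 = 1
p || q = 2/3 || 1/3 = 2/3
(p -> p) || (p || q) = 1 || 2/3 = 1
(!(!q -> q) -> (p || ((p || p) || q))) -> ((p -> p) || (p || q)) = 1 -> 1 = 1
p <-> p = 2/3 <-> 2/3 = 1
p -> (p <-> p) = 2/3 -> 1 = 1
q || p = 1/3 || 2/3 = 2/3
(q || p) <-> q = 2/3 <-> 1/3 = 2/3
(p -> (p <-> p)) -> ((q || p) <-> q) = 1 -> 2/3 = 2/3
p -> p = 2/3 -> 2/3 = 1
q <-> p = 1/3 <-> 2/3 = 2/3
(p -> p) -> (q <-> p) = 1 -> 2/3 = 2/3
q -> p = 1/3 -> 2/3 = 1
!(q -> p) = !1 = 0
((p -> p) -> (q <-> p)) || !(q -> p) = 2/3 || 0 = 2/3
!(((p -> p) -> (q <-> p)) || !(q -> p)) = !2/3 = 1/3
((p -> (p <-> p)) -> ((q || p) <-> q)) <-> !(((p -> p) -> (q <-> p)) || !(q -> p)) = 2/3 <-> 1/3 = 2/3
((!(!q -> q) -> (p || ((p || p) || q))) -> ((p -> p) || (p || q))) -> (((p -> (p <-> p)) -> ((q || p) <-> q)) <-> !(((p -> p) -> (q <-> p)) || !(q -> p))) = 1 -> 2/3 = 2/3
(!(!(q -> (q || p)) <-> ((p <-> q) <-> !q)) || ((!q -> q) -> ((q <-> q) -> (p <-> (q <-> q))))) -> (((!(!q -> q) -> (p || ((p || p) || q))) -> ((p -> p) || (p || q))) -> (((p -> (p <-> p)) -> ((q || p) <-> q)) <-> !(((p -> p) -> (q <-> p)) || !(q -> p)))) = 1 -> 2/3 = 2/3

2/3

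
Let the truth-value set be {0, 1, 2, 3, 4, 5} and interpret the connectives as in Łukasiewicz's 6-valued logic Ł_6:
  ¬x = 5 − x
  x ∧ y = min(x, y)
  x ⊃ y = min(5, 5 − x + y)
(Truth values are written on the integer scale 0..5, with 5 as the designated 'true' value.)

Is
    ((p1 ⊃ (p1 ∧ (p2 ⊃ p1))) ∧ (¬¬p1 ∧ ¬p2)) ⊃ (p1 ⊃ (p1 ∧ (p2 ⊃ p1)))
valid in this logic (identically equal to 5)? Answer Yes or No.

Yes

At p1 = 3, p2 = 3, for instance:
p2 ⊃ p1 = 3 ⊃ 3 = 5
p1 ∧ (p2 ⊃ p1) = 3 ∧ 5 = 3
p1 ⊃ (p1 ∧ (p2 ⊃ p1)) = 3 ⊃ 3 = 5
¬p1 = ¬3 = 2
¬¬p1 = ¬2 = 3
¬p2 = ¬3 = 2
¬¬p1 ∧ ¬p2 = 3 ∧ 2 = 2
(p1 ⊃ (p1 ∧ (p2 ⊃ p1))) ∧ (¬¬p1 ∧ ¬p2) = 5 ∧ 2 = 2
((p1 ⊃ (p1 ∧ (p2 ⊃ p1))) ∧ (¬¬p1 ∧ ¬p2)) ⊃ (p1 ⊃ (p1 ∧ (p2 ⊃ p1))) = 2 ⊃ 5 = 5
and checking the remaining 35 assignments likewise gives ≥ 5 in every case.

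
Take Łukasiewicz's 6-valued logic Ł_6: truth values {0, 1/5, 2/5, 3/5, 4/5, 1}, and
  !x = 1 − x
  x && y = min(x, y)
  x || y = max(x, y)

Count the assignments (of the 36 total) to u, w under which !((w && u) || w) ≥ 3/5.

18

value 1: 6 assignments (counts)
value 4/5: 6 assignments (counts)
value 3/5: 6 assignments (counts)
value 2/5: 6 assignments
value 1/5: 6 assignments
value 0: 6 assignments
So 18 of the 36 assignments meet the threshold.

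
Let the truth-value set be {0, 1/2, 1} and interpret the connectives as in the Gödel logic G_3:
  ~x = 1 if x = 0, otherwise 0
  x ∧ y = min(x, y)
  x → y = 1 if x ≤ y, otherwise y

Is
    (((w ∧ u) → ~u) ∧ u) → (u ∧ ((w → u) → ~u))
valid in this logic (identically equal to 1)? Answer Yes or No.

No

Counterexample: take u = 1/2, w = 0.
w ∧ u = 0 ∧ 1/2 = 0
~u = ~1/2 = 0
(w ∧ u) → ~u = 0 → 0 = 1
((w ∧ u) → ~u) ∧ u = 1 ∧ 1/2 = 1/2
w → u = 0 → 1/2 = 1
~u = ~1/2 = 0
(w → u) → ~u = 1 → 0 = 0
u ∧ ((w → u) → ~u) = 1/2 ∧ 0 = 0
(((w ∧ u) → ~u) ∧ u) → (u ∧ ((w → u) → ~u)) = 1/2 → 0 = 0
This gives 0 ≠ 1.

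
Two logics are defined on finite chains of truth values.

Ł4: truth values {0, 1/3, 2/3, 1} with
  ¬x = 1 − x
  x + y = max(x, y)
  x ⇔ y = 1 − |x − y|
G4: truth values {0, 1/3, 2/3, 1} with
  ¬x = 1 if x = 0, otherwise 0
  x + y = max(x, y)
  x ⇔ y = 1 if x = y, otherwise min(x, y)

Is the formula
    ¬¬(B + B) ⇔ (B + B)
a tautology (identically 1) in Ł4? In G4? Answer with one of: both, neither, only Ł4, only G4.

In Ł4: every assignment gives 1 — tautology.
In G4: at B = 1/3 the value is 1/3 — not a tautology.

only Ł4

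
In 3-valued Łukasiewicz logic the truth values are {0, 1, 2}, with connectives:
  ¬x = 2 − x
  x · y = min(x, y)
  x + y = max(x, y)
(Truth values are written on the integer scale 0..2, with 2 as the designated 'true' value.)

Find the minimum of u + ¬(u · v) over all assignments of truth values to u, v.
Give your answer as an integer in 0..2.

1

Take u = 1, v = 1:
u · v = 1 · 1 = 1
¬(u · v) = ¬1 = 1
u + ¬(u · v) = 1 + 1 = 1
No assignment yields a value below 1, so this is the minimum.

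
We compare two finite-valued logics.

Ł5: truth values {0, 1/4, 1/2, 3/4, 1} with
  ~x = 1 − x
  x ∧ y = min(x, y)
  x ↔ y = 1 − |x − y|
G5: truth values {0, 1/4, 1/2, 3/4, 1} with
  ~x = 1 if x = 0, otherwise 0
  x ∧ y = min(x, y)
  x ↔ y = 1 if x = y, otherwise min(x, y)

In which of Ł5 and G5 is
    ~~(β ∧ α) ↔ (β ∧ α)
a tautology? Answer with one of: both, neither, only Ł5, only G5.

only Ł5

In Ł5: every assignment gives 1 — tautology.
In G5: at α = 1/4, β = 1/4 the value is 1/4 — not a tautology.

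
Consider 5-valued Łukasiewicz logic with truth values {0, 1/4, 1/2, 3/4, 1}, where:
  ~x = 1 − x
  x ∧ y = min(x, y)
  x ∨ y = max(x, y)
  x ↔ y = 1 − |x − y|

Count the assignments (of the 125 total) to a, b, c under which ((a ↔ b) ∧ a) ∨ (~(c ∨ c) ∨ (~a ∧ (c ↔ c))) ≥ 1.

49

value 1: 49 assignments (counts)
value 3/4: 46 assignments
value 1/2: 24 assignments
value 1/4: 5 assignments
value 0: 1 assignment
So 49 of the 125 assignments meet the threshold.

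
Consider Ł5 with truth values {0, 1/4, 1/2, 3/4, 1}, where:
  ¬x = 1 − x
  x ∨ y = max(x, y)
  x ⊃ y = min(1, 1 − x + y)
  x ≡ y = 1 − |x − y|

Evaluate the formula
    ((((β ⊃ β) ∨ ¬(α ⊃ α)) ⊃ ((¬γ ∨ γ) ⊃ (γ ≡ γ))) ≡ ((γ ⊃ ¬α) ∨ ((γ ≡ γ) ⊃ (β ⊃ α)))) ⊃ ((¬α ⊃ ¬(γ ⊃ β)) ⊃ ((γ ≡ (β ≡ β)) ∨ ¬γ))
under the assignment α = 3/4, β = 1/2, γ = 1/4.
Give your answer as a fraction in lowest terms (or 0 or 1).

1

β ⊃ β = 1/2 ⊃ 1/2 = 1
α ⊃ α = 3/4 ⊃ 3/4 = 1
¬(α ⊃ α) = ¬1 = 0
(β ⊃ β) ∨ ¬(α ⊃ α) = 1 ∨ 0 = 1
¬γ = ¬1/4 = 3/4
¬γ ∨ γ = 3/4 ∨ 1/4 = 3/4
γ ≡ γ = 1/4 ≡ 1/4 = 1
(¬γ ∨ γ) ⊃ (γ ≡ γ) = 3/4 ⊃ 1 = 1
((β ⊃ β) ∨ ¬(α ⊃ α)) ⊃ ((¬γ ∨ γ) ⊃ (γ ≡ γ)) = 1 ⊃ 1 = 1
¬α = ¬3/4 = 1/4
γ ⊃ ¬α = 1/4 ⊃ 1/4 = 1
γ ≡ γ = 1/4 ≡ 1/4 = 1
β ⊃ α = 1/2 ⊃ 3/4 = 1
(γ ≡ γ) ⊃ (β ⊃ α) = 1 ⊃ 1 = 1
(γ ⊃ ¬α) ∨ ((γ ≡ γ) ⊃ (β ⊃ α)) = 1 ∨ 1 = 1
(((β ⊃ β) ∨ ¬(α ⊃ α)) ⊃ ((¬γ ∨ γ) ⊃ (γ ≡ γ))) ≡ ((γ ⊃ ¬α) ∨ ((γ ≡ γ) ⊃ (β ⊃ α))) = 1 ≡ 1 = 1
¬α = ¬3/4 = 1/4
γ ⊃ β = 1/4 ⊃ 1/2 = 1
¬(γ ⊃ β) = ¬1 = 0
¬α ⊃ ¬(γ ⊃ β) = 1/4 ⊃ 0 = 3/4
β ≡ β = 1/2 ≡ 1/2 = 1
γ ≡ (β ≡ β) = 1/4 ≡ 1 = 1/4
¬γ = ¬1/4 = 3/4
(γ ≡ (β ≡ β)) ∨ ¬γ = 1/4 ∨ 3/4 = 3/4
(¬α ⊃ ¬(γ ⊃ β)) ⊃ ((γ ≡ (β ≡ β)) ∨ ¬γ) = 3/4 ⊃ 3/4 = 1
((((β ⊃ β) ∨ ¬(α ⊃ α)) ⊃ ((¬γ ∨ γ) ⊃ (γ ≡ γ))) ≡ ((γ ⊃ ¬α) ∨ ((γ ≡ γ) ⊃ (β ⊃ α)))) ⊃ ((¬α ⊃ ¬(γ ⊃ β)) ⊃ ((γ ≡ (β ≡ β)) ∨ ¬γ)) = 1 ⊃ 1 = 1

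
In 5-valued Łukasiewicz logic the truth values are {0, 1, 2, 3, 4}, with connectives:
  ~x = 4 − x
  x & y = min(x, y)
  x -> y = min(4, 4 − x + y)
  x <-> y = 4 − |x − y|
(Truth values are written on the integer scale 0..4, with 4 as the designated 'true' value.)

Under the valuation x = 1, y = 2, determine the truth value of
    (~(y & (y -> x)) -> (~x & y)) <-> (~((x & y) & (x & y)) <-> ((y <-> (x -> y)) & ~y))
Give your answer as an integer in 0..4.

y -> x = 2 -> 1 = 3
y & (y -> x) = 2 & 3 = 2
~(y & (y -> x)) = ~2 = 2
~x = ~1 = 3
~x & y = 3 & 2 = 2
~(y & (y -> x)) -> (~x & y) = 2 -> 2 = 4
x & y = 1 & 2 = 1
x & y = 1 & 2 = 1
(x & y) & (x & y) = 1 & 1 = 1
~((x & y) & (x & y)) = ~1 = 3
x -> y = 1 -> 2 = 4
y <-> (x -> y) = 2 <-> 4 = 2
~y = ~2 = 2
(y <-> (x -> y)) & ~y = 2 & 2 = 2
~((x & y) & (x & y)) <-> ((y <-> (x -> y)) & ~y) = 3 <-> 2 = 3
(~(y & (y -> x)) -> (~x & y)) <-> (~((x & y) & (x & y)) <-> ((y <-> (x -> y)) & ~y)) = 4 <-> 3 = 3

3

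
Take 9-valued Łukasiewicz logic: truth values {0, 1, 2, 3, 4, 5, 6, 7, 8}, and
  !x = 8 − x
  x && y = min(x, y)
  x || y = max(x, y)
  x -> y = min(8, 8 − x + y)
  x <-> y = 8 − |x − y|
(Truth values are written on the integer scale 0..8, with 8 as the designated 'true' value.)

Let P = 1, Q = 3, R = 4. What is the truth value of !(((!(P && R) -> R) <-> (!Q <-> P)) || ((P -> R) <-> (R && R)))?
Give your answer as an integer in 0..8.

P && R = 1 && 4 = 1
!(P && R) = !1 = 7
!(P && R) -> R = 7 -> 4 = 5
!Q = !3 = 5
!Q <-> P = 5 <-> 1 = 4
(!(P && R) -> R) <-> (!Q <-> P) = 5 <-> 4 = 7
P -> R = 1 -> 4 = 8
R && R = 4 && 4 = 4
(P -> R) <-> (R && R) = 8 <-> 4 = 4
((!(P && R) -> R) <-> (!Q <-> P)) || ((P -> R) <-> (R && R)) = 7 || 4 = 7
!(((!(P && R) -> R) <-> (!Q <-> P)) || ((P -> R) <-> (R && R))) = !7 = 1

1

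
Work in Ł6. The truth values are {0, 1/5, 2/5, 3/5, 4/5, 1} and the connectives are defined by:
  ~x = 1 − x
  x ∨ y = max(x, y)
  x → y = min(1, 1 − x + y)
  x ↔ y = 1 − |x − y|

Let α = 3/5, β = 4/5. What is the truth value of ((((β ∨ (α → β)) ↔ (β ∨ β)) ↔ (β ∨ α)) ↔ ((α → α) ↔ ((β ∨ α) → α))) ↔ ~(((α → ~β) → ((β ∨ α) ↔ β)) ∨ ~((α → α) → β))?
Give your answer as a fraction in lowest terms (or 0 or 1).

α → β = 3/5 → 4/5 = 1
β ∨ (α → β) = 4/5 ∨ 1 = 1
β ∨ β = 4/5 ∨ 4/5 = 4/5
(β ∨ (α → β)) ↔ (β ∨ β) = 1 ↔ 4/5 = 4/5
β ∨ α = 4/5 ∨ 3/5 = 4/5
((β ∨ (α → β)) ↔ (β ∨ β)) ↔ (β ∨ α) = 4/5 ↔ 4/5 = 1
α → α = 3/5 → 3/5 = 1
β ∨ α = 4/5 ∨ 3/5 = 4/5
(β ∨ α) → α = 4/5 → 3/5 = 4/5
(α → α) ↔ ((β ∨ α) → α) = 1 ↔ 4/5 = 4/5
(((β ∨ (α → β)) ↔ (β ∨ β)) ↔ (β ∨ α)) ↔ ((α → α) ↔ ((β ∨ α) → α)) = 1 ↔ 4/5 = 4/5
~β = ~4/5 = 1/5
α → ~β = 3/5 → 1/5 = 3/5
β ∨ α = 4/5 ∨ 3/5 = 4/5
(β ∨ α) ↔ β = 4/5 ↔ 4/5 = 1
(α → ~β) → ((β ∨ α) ↔ β) = 3/5 → 1 = 1
α → α = 3/5 → 3/5 = 1
(α → α) → β = 1 → 4/5 = 4/5
~((α → α) → β) = ~4/5 = 1/5
((α → ~β) → ((β ∨ α) ↔ β)) ∨ ~((α → α) → β) = 1 ∨ 1/5 = 1
~(((α → ~β) → ((β ∨ α) ↔ β)) ∨ ~((α → α) → β)) = ~1 = 0
((((β ∨ (α → β)) ↔ (β ∨ β)) ↔ (β ∨ α)) ↔ ((α → α) ↔ ((β ∨ α) → α))) ↔ ~(((α → ~β) → ((β ∨ α) ↔ β)) ∨ ~((α → α) → β)) = 4/5 ↔ 0 = 1/5

1/5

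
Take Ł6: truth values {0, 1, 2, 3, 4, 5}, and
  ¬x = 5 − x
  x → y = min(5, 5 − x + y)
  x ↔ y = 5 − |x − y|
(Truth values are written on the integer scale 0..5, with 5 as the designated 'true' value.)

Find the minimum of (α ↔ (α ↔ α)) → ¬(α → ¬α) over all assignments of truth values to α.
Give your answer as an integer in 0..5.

3

Take α = 2:
α ↔ α = 2 ↔ 2 = 5
α ↔ (α ↔ α) = 2 ↔ 5 = 2
¬α = ¬2 = 3
α → ¬α = 2 → 3 = 5
¬(α → ¬α) = ¬5 = 0
(α ↔ (α ↔ α)) → ¬(α → ¬α) = 2 → 0 = 3
No assignment yields a value below 3, so this is the minimum.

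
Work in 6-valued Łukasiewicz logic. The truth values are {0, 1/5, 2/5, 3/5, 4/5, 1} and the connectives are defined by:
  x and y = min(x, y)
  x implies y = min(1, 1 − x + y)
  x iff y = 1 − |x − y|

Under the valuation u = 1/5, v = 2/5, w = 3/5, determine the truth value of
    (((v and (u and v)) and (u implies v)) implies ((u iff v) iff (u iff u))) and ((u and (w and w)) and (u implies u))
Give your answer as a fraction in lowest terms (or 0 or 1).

u and v = 1/5 and 2/5 = 1/5
v and (u and v) = 2/5 and 1/5 = 1/5
u implies v = 1/5 implies 2/5 = 1
(v and (u and v)) and (u implies v) = 1/5 and 1 = 1/5
u iff v = 1/5 iff 2/5 = 4/5
u iff u = 1/5 iff 1/5 = 1
(u iff v) iff (u iff u) = 4/5 iff 1 = 4/5
((v and (u and v)) and (u implies v)) implies ((u iff v) iff (u iff u)) = 1/5 implies 4/5 = 1
w and w = 3/5 and 3/5 = 3/5
u and (w and w) = 1/5 and 3/5 = 1/5
u implies u = 1/5 implies 1/5 = 1
(u and (w and w)) and (u implies u) = 1/5 and 1 = 1/5
(((v and (u and v)) and (u implies v)) implies ((u iff v) iff (u iff u))) and ((u and (w and w)) and (u implies u)) = 1 and 1/5 = 1/5

1/5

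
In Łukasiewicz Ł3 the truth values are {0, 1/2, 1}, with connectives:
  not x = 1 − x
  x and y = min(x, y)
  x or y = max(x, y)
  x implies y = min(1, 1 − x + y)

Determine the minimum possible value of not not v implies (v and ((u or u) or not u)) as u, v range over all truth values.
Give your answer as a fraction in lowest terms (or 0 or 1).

Take u = 1/2, v = 1:
not v = not 1 = 0
not not v = not 0 = 1
u or u = 1/2 or 1/2 = 1/2
not u = not 1/2 = 1/2
(u or u) or not u = 1/2 or 1/2 = 1/2
v and ((u or u) or not u) = 1 and 1/2 = 1/2
not not v implies (v and ((u or u) or not u)) = 1 implies 1/2 = 1/2
No assignment yields a value below 1/2, so this is the minimum.

1/2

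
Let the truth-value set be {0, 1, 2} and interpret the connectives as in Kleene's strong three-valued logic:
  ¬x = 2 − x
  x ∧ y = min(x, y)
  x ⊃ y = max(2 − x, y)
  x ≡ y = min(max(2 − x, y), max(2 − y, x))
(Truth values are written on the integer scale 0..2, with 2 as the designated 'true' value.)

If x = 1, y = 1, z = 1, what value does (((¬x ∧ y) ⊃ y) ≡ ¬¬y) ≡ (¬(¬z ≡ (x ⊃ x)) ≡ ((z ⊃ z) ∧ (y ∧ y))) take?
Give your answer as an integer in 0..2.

1

¬x = ¬1 = 1
¬x ∧ y = 1 ∧ 1 = 1
(¬x ∧ y) ⊃ y = 1 ⊃ 1 = 1
¬y = ¬1 = 1
¬¬y = ¬1 = 1
((¬x ∧ y) ⊃ y) ≡ ¬¬y = 1 ≡ 1 = 1
¬z = ¬1 = 1
x ⊃ x = 1 ⊃ 1 = 1
¬z ≡ (x ⊃ x) = 1 ≡ 1 = 1
¬(¬z ≡ (x ⊃ x)) = ¬1 = 1
z ⊃ z = 1 ⊃ 1 = 1
y ∧ y = 1 ∧ 1 = 1
(z ⊃ z) ∧ (y ∧ y) = 1 ∧ 1 = 1
¬(¬z ≡ (x ⊃ x)) ≡ ((z ⊃ z) ∧ (y ∧ y)) = 1 ≡ 1 = 1
(((¬x ∧ y) ⊃ y) ≡ ¬¬y) ≡ (¬(¬z ≡ (x ⊃ x)) ≡ ((z ⊃ z) ∧ (y ∧ y))) = 1 ≡ 1 = 1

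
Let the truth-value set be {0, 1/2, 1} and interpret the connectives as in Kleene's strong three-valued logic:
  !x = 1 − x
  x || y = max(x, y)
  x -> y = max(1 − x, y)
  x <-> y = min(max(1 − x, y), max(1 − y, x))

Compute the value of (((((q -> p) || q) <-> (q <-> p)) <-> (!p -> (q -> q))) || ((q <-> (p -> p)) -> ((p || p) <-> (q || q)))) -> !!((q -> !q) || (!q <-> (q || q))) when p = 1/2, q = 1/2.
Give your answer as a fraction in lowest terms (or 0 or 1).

q -> p = 1/2 -> 1/2 = 1/2
(q -> p) || q = 1/2 || 1/2 = 1/2
q <-> p = 1/2 <-> 1/2 = 1/2
((q -> p) || q) <-> (q <-> p) = 1/2 <-> 1/2 = 1/2
!p = !1/2 = 1/2
q -> q = 1/2 -> 1/2 = 1/2
!p -> (q -> q) = 1/2 -> 1/2 = 1/2
(((q -> p) || q) <-> (q <-> p)) <-> (!p -> (q -> q)) = 1/2 <-> 1/2 = 1/2
p -> p = 1/2 -> 1/2 = 1/2
q <-> (p -> p) = 1/2 <-> 1/2 = 1/2
p || p = 1/2 || 1/2 = 1/2
q || q = 1/2 || 1/2 = 1/2
(p || p) <-> (q || q) = 1/2 <-> 1/2 = 1/2
(q <-> (p -> p)) -> ((p || p) <-> (q || q)) = 1/2 -> 1/2 = 1/2
((((q -> p) || q) <-> (q <-> p)) <-> (!p -> (q -> q))) || ((q <-> (p -> p)) -> ((p || p) <-> (q || q))) = 1/2 || 1/2 = 1/2
!q = !1/2 = 1/2
q -> !q = 1/2 -> 1/2 = 1/2
!q = !1/2 = 1/2
q || q = 1/2 || 1/2 = 1/2
!q <-> (q || q) = 1/2 <-> 1/2 = 1/2
(q -> !q) || (!q <-> (q || q)) = 1/2 || 1/2 = 1/2
!((q -> !q) || (!q <-> (q || q))) = !1/2 = 1/2
!!((q -> !q) || (!q <-> (q || q))) = !1/2 = 1/2
(((((q -> p) || q) <-> (q <-> p)) <-> (!p -> (q -> q))) || ((q <-> (p -> p)) -> ((p || p) <-> (q || q)))) -> !!((q -> !q) || (!q <-> (q || q))) = 1/2 -> 1/2 = 1/2

1/2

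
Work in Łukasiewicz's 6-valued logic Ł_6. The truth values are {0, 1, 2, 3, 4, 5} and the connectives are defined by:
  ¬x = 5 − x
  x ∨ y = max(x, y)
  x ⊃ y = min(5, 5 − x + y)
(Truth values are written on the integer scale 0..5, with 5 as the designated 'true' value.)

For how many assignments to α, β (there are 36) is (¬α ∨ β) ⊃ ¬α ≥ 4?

26

value 5: 21 assignments (counts)
value 4: 5 assignments (counts)
value 3: 4 assignments
value 2: 3 assignments
value 1: 2 assignments
value 0: 1 assignment
So 26 of the 36 assignments meet the threshold.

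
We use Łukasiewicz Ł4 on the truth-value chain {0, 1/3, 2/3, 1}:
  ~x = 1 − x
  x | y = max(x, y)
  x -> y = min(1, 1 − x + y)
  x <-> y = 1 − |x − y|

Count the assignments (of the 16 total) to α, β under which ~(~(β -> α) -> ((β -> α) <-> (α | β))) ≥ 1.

α = 0, β = 0 ↦ 0  <
α = 0, β = 1/3 ↦ 0  <
α = 0, β = 2/3 ↦ 0  <
α = 0, β = 1 ↦ 1  ≥
α = 1/3, β = 0 ↦ 0  <
α = 1/3, β = 1/3 ↦ 0  <
α = 1/3, β = 2/3 ↦ 0  <
α = 1/3, β = 1 ↦ 1/3  <
α = 2/3, β = 0 ↦ 0  <
α = 2/3, β = 1/3 ↦ 0  <
α = 2/3, β = 2/3 ↦ 0  <
α = 2/3, β = 1 ↦ 0  <
α = 1, β = 0 ↦ 0  <
α = 1, β = 1/3 ↦ 0  <
α = 1, β = 2/3 ↦ 0  <
α = 1, β = 1 ↦ 0  <
So 1 of the 16 assignments meets the threshold.

1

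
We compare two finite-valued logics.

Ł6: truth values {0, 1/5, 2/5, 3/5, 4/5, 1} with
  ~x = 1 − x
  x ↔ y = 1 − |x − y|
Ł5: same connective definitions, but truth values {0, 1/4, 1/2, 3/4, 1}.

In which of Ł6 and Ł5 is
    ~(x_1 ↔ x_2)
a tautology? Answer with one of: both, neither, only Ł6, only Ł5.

neither

In Ł6: at x_1 = 0, x_2 = 0 the value is 0 — not a tautology.
In Ł5: at x_1 = 0, x_2 = 0 the value is 0 — not a tautology.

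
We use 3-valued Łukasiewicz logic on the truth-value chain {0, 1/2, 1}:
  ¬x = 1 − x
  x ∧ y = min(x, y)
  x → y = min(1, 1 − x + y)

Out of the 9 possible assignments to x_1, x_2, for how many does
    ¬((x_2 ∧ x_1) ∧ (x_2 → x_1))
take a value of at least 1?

x_1 = 0, x_2 = 0 ↦ 1  ≥
x_1 = 0, x_2 = 1/2 ↦ 1  ≥
x_1 = 0, x_2 = 1 ↦ 1  ≥
x_1 = 1/2, x_2 = 0 ↦ 1  ≥
x_1 = 1/2, x_2 = 1/2 ↦ 1/2  <
x_1 = 1/2, x_2 = 1 ↦ 1/2  <
x_1 = 1, x_2 = 0 ↦ 1  ≥
x_1 = 1, x_2 = 1/2 ↦ 1/2  <
x_1 = 1, x_2 = 1 ↦ 0  <
So 5 of the 9 assignments meet the threshold.

5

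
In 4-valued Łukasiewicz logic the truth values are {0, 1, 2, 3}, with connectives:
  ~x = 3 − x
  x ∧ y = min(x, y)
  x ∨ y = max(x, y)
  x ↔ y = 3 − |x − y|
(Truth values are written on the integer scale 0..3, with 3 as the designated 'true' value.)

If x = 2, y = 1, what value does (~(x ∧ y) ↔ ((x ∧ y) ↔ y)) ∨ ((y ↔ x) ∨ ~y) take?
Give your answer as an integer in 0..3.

2

x ∧ y = 2 ∧ 1 = 1
~(x ∧ y) = ~1 = 2
x ∧ y = 2 ∧ 1 = 1
(x ∧ y) ↔ y = 1 ↔ 1 = 3
~(x ∧ y) ↔ ((x ∧ y) ↔ y) = 2 ↔ 3 = 2
y ↔ x = 1 ↔ 2 = 2
~y = ~1 = 2
(y ↔ x) ∨ ~y = 2 ∨ 2 = 2
(~(x ∧ y) ↔ ((x ∧ y) ↔ y)) ∨ ((y ↔ x) ∨ ~y) = 2 ∨ 2 = 2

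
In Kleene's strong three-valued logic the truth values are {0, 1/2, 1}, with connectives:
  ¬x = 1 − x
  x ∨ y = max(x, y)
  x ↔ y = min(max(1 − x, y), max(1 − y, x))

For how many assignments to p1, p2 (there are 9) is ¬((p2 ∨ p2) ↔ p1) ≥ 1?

p1 = 0, p2 = 0 ↦ 0  <
p1 = 0, p2 = 1/2 ↦ 1/2  <
p1 = 0, p2 = 1 ↦ 1  ≥
p1 = 1/2, p2 = 0 ↦ 1/2  <
p1 = 1/2, p2 = 1/2 ↦ 1/2  <
p1 = 1/2, p2 = 1 ↦ 1/2  <
p1 = 1, p2 = 0 ↦ 1  ≥
p1 = 1, p2 = 1/2 ↦ 1/2  <
p1 = 1, p2 = 1 ↦ 0  <
So 2 of the 9 assignments meet the threshold.

2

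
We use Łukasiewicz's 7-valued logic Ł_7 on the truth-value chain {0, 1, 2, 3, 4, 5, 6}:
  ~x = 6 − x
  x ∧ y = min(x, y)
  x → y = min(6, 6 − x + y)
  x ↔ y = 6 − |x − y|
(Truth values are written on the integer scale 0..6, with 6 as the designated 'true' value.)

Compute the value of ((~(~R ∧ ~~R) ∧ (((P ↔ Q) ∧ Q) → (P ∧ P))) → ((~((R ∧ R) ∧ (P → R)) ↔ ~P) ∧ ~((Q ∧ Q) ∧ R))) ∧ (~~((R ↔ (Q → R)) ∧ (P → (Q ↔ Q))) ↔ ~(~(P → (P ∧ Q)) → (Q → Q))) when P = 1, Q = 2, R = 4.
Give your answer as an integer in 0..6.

~R = ~4 = 2
~R = ~4 = 2
~~R = ~2 = 4
~R ∧ ~~R = 2 ∧ 4 = 2
~(~R ∧ ~~R) = ~2 = 4
P ↔ Q = 1 ↔ 2 = 5
(P ↔ Q) ∧ Q = 5 ∧ 2 = 2
P ∧ P = 1 ∧ 1 = 1
((P ↔ Q) ∧ Q) → (P ∧ P) = 2 → 1 = 5
~(~R ∧ ~~R) ∧ (((P ↔ Q) ∧ Q) → (P ∧ P)) = 4 ∧ 5 = 4
R ∧ R = 4 ∧ 4 = 4
P → R = 1 → 4 = 6
(R ∧ R) ∧ (P → R) = 4 ∧ 6 = 4
~((R ∧ R) ∧ (P → R)) = ~4 = 2
~P = ~1 = 5
~((R ∧ R) ∧ (P → R)) ↔ ~P = 2 ↔ 5 = 3
Q ∧ Q = 2 ∧ 2 = 2
(Q ∧ Q) ∧ R = 2 ∧ 4 = 2
~((Q ∧ Q) ∧ R) = ~2 = 4
(~((R ∧ R) ∧ (P → R)) ↔ ~P) ∧ ~((Q ∧ Q) ∧ R) = 3 ∧ 4 = 3
(~(~R ∧ ~~R) ∧ (((P ↔ Q) ∧ Q) → (P ∧ P))) → ((~((R ∧ R) ∧ (P → R)) ↔ ~P) ∧ ~((Q ∧ Q) ∧ R)) = 4 → 3 = 5
Q → R = 2 → 4 = 6
R ↔ (Q → R) = 4 ↔ 6 = 4
Q ↔ Q = 2 ↔ 2 = 6
P → (Q ↔ Q) = 1 → 6 = 6
(R ↔ (Q → R)) ∧ (P → (Q ↔ Q)) = 4 ∧ 6 = 4
~((R ↔ (Q → R)) ∧ (P → (Q ↔ Q))) = ~4 = 2
~~((R ↔ (Q → R)) ∧ (P → (Q ↔ Q))) = ~2 = 4
P ∧ Q = 1 ∧ 2 = 1
P → (P ∧ Q) = 1 → 1 = 6
~(P → (P ∧ Q)) = ~6 = 0
Q → Q = 2 → 2 = 6
~(P → (P ∧ Q)) → (Q → Q) = 0 → 6 = 6
~(~(P → (P ∧ Q)) → (Q → Q)) = ~6 = 0
~~((R ↔ (Q → R)) ∧ (P → (Q ↔ Q))) ↔ ~(~(P → (P ∧ Q)) → (Q → Q)) = 4 ↔ 0 = 2
((~(~R ∧ ~~R) ∧ (((P ↔ Q) ∧ Q) → (P ∧ P))) → ((~((R ∧ R) ∧ (P → R)) ↔ ~P) ∧ ~((Q ∧ Q) ∧ R))) ∧ (~~((R ↔ (Q → R)) ∧ (P → (Q ↔ Q))) ↔ ~(~(P → (P ∧ Q)) → (Q → Q))) = 5 ∧ 2 = 2

2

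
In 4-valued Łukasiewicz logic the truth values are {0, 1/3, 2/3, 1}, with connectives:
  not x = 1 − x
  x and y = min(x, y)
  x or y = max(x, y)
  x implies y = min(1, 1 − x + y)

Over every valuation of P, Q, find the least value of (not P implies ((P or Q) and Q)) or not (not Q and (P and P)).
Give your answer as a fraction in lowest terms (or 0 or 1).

2/3

Take P = 1/3, Q = 0:
not P = not 1/3 = 2/3
P or Q = 1/3 or 0 = 1/3
(P or Q) and Q = 1/3 and 0 = 0
not P implies ((P or Q) and Q) = 2/3 implies 0 = 1/3
not Q = not 0 = 1
P and P = 1/3 and 1/3 = 1/3
not Q and (P and P) = 1 and 1/3 = 1/3
not (not Q and (P and P)) = not 1/3 = 2/3
(not P implies ((P or Q) and Q)) or not (not Q and (P and P)) = 1/3 or 2/3 = 2/3
No assignment yields a value below 2/3, so this is the minimum.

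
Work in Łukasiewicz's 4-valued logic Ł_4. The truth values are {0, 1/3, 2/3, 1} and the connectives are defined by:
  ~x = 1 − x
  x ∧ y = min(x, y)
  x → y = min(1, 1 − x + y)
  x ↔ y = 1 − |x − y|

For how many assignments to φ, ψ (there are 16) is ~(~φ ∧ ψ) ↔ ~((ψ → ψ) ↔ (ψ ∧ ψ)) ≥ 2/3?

13

φ = 0, ψ = 0 ↦ 1  ≥
φ = 0, ψ = 1/3 ↦ 1  ≥
φ = 0, ψ = 2/3 ↦ 1  ≥
φ = 0, ψ = 1 ↦ 1  ≥
φ = 1/3, ψ = 0 ↦ 1  ≥
φ = 1/3, ψ = 1/3 ↦ 1  ≥
φ = 1/3, ψ = 2/3 ↦ 1  ≥
φ = 1/3, ψ = 1 ↦ 2/3  ≥
φ = 2/3, ψ = 0 ↦ 1  ≥
φ = 2/3, ψ = 1/3 ↦ 1  ≥
φ = 2/3, ψ = 2/3 ↦ 2/3  ≥
φ = 2/3, ψ = 1 ↦ 1/3  <
φ = 1, ψ = 0 ↦ 1  ≥
φ = 1, ψ = 1/3 ↦ 2/3  ≥
φ = 1, ψ = 2/3 ↦ 1/3  <
φ = 1, ψ = 1 ↦ 0  <
So 13 of the 16 assignments meet the threshold.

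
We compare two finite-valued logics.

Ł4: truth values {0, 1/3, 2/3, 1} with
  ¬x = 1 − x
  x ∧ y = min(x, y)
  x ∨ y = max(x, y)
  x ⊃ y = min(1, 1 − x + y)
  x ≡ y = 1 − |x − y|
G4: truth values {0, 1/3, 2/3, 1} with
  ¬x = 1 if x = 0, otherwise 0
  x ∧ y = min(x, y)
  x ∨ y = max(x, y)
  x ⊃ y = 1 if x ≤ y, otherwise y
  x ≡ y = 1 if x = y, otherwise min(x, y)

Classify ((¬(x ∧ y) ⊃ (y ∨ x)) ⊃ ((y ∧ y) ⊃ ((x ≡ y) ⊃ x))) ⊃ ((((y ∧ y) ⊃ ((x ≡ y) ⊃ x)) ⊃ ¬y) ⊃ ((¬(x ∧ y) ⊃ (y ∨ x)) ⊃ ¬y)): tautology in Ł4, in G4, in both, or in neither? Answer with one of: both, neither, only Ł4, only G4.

In Ł4: every assignment gives 1 — tautology.
In G4: every assignment gives 1 — tautology.

both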